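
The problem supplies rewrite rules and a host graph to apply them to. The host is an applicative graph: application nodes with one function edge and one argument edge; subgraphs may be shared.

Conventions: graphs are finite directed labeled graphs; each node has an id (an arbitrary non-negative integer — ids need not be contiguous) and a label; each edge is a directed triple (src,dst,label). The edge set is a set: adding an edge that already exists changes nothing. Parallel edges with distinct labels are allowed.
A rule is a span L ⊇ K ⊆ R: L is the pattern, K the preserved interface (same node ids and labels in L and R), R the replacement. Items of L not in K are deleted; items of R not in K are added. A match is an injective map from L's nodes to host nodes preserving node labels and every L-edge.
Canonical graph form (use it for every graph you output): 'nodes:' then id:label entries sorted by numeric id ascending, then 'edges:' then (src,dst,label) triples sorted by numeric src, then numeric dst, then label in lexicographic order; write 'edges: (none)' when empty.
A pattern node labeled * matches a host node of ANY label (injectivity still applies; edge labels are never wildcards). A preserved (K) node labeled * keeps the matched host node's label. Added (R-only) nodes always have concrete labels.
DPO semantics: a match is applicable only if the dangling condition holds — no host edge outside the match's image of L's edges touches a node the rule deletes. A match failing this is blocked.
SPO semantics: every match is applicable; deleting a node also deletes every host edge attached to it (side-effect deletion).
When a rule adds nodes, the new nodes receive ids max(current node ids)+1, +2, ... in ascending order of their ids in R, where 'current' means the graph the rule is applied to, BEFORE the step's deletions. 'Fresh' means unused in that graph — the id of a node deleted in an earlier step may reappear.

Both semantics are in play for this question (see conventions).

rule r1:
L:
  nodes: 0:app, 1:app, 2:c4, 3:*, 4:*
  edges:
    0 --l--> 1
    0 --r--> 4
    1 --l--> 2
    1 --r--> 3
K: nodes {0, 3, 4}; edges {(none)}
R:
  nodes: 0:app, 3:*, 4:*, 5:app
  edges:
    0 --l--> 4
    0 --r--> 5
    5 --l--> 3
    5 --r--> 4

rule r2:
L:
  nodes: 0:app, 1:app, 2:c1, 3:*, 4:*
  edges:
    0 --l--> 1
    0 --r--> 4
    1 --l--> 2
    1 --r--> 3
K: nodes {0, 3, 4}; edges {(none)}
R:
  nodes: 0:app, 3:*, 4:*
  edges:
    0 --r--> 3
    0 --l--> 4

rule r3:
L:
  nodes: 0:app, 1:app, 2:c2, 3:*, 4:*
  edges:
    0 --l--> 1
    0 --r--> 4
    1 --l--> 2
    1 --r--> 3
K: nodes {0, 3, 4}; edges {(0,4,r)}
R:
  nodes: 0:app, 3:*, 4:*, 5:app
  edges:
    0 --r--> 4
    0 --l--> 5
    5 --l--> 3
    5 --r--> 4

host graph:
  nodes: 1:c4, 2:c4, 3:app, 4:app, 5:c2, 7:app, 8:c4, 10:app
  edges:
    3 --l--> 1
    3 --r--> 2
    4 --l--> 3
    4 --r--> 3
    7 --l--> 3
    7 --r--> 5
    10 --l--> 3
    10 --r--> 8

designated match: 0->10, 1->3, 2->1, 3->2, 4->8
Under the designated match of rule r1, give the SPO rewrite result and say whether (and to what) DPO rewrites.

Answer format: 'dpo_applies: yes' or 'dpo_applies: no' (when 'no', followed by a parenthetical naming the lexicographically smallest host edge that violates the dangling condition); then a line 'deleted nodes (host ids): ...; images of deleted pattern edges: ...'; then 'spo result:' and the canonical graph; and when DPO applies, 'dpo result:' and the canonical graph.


dpo_applies: no
(the rule deletes node 3, which keeps host edge (4,3,l) outside the match image — the dangling condition fails, DPO blocks; SPO proceeds and side-deletes such edges)
deleted nodes (host ids): 1, 3; images of deleted pattern edges: (3,1,l); (3,2,r); (10,3,l); (10,8,r)
spo result:
nodes: 2:c4, 4:app, 5:c2, 7:app, 8:c4, 10:app, 11:app
edges: (7,5,r); (10,8,l); (10,11,r); (11,2,l); (11,8,r)


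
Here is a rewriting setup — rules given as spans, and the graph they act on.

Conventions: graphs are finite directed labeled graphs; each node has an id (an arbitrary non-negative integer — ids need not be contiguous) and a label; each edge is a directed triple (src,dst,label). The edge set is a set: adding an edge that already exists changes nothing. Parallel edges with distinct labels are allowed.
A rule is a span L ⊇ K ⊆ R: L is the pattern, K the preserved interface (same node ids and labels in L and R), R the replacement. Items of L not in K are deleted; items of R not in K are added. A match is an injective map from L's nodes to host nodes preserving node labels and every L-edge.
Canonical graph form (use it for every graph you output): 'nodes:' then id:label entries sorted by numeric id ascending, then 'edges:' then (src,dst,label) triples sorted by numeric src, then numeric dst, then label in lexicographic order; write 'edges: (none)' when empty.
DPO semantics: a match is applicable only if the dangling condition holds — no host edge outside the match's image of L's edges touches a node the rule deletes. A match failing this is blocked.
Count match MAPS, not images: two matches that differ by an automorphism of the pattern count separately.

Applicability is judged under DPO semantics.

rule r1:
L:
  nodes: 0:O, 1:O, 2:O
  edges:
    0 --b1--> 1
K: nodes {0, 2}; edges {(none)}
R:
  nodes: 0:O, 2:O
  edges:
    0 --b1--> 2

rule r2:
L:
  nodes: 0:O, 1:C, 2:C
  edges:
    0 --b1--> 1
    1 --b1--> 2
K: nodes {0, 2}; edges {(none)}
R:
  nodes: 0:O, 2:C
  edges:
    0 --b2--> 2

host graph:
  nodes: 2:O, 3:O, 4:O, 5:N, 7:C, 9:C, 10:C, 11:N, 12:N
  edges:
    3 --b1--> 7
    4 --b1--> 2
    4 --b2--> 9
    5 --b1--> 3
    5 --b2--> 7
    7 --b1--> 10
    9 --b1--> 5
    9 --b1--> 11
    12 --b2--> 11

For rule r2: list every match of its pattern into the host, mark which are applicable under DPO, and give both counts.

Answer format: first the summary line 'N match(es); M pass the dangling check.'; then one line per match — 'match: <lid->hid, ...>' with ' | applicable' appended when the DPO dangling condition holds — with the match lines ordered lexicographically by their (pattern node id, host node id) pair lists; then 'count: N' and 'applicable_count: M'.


1 match(es); 0 pass the dangling check.
match: 0->3, 1->7, 2->10
count: 1
applicable_count: 0


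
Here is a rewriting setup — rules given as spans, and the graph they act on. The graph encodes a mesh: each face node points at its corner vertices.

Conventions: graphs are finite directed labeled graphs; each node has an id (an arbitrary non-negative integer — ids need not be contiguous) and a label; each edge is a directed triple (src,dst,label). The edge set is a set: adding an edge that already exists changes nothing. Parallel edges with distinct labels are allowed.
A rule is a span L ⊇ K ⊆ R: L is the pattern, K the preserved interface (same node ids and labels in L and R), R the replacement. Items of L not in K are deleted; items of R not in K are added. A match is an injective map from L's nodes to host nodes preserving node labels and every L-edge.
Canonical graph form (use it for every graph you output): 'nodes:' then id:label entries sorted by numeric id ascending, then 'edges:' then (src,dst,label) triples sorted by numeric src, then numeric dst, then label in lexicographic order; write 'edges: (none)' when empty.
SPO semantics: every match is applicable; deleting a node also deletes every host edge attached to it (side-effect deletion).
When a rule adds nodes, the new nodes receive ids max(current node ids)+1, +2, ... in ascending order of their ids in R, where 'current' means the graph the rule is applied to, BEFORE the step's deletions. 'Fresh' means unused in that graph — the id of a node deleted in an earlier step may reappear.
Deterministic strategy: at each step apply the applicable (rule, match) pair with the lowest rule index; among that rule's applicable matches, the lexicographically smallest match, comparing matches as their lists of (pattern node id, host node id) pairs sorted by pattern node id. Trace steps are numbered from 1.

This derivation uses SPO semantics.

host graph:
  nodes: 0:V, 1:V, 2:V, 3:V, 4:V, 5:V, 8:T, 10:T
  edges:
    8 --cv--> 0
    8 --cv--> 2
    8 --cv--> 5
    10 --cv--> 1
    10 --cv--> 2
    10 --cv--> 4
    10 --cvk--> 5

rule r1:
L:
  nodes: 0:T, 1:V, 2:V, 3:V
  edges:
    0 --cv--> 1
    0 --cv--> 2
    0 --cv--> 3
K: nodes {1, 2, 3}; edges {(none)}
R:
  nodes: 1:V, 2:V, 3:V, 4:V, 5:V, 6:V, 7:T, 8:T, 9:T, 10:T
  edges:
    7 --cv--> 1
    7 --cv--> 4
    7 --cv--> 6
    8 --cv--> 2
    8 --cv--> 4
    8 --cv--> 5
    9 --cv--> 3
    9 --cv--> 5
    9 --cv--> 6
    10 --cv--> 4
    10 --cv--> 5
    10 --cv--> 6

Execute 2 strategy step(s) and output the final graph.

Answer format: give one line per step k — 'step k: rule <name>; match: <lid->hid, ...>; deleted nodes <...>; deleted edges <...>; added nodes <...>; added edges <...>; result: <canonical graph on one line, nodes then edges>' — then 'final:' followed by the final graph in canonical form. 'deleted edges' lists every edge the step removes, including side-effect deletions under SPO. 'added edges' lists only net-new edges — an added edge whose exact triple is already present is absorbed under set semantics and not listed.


step 1: rule r1; match: 0->8, 1->0, 2->2, 3->5; deleted nodes 8; deleted edges (8,0,cv); (8,2,cv); (8,5,cv); added nodes 11, 12, 13, 14, 15, 16, 17; added edges (14,0,cv); (14,11,cv); (14,13,cv); (15,2,cv); (15,11,cv); (15,12,cv); (16,5,cv); (16,12,cv); (16,13,cv); (17,11,cv); (17,12,cv); (17,13,cv); result: nodes: 0:V, 1:V, 2:V, 3:V, 4:V, 5:V, 10:T, 11:V, 12:V, 13:V, 14:T, 15:T, 16:T, 17:T edges: (10,1,cv); (10,2,cv); (10,4,cv); (10,5,cvk); (14,0,cv); (14,11,cv); (14,13,cv); (15,2,cv); (15,11,cv); (15,12,cv); (16,5,cv); (16,12,cv); (16,13,cv); (17,11,cv); (17,12,cv); (17,13,cv)
step 2: rule r1; match: 0->10, 1->1, 2->2, 3->4; deleted nodes 10; deleted edges (10,1,cv); (10,2,cv); (10,4,cv); (10,5,cvk); added nodes 18, 19, 20, 21, 22, 23, 24; added edges (21,1,cv); (21,18,cv); (21,20,cv); (22,2,cv); (22,18,cv); (22,19,cv); (23,4,cv); (23,19,cv); (23,20,cv); (24,18,cv); (24,19,cv); (24,20,cv); result: nodes: 0:V, 1:V, 2:V, 3:V, 4:V, 5:V, 11:V, 12:V, 13:V, 14:T, 15:T, 16:T, 17:T, 18:V, 19:V, 20:V, 21:T, 22:T, 23:T, 24:T edges: (14,0,cv); (14,11,cv); (14,13,cv); (15,2,cv); (15,11,cv); (15,12,cv); (16,5,cv); (16,12,cv); (16,13,cv); (17,11,cv); (17,12,cv); (17,13,cv); (21,1,cv); (21,18,cv); (21,20,cv); (22,2,cv); (22,18,cv); (22,19,cv); (23,4,cv); (23,19,cv); (23,20,cv); (24,18,cv); (24,19,cv); (24,20,cv)
final:
nodes: 0:V, 1:V, 2:V, 3:V, 4:V, 5:V, 11:V, 12:V, 13:V, 14:T, 15:T, 16:T, 17:T, 18:V, 19:V, 20:V, 21:T, 22:T, 23:T, 24:T
edges: (14,0,cv); (14,11,cv); (14,13,cv); (15,2,cv); (15,11,cv); (15,12,cv); (16,5,cv); (16,12,cv); (16,13,cv); (17,11,cv); (17,12,cv); (17,13,cv); (21,1,cv); (21,18,cv); (21,20,cv); (22,2,cv); (22,18,cv); (22,19,cv); (23,4,cv); (23,19,cv); (23,20,cv); (24,18,cv); (24,19,cv); (24,20,cv)


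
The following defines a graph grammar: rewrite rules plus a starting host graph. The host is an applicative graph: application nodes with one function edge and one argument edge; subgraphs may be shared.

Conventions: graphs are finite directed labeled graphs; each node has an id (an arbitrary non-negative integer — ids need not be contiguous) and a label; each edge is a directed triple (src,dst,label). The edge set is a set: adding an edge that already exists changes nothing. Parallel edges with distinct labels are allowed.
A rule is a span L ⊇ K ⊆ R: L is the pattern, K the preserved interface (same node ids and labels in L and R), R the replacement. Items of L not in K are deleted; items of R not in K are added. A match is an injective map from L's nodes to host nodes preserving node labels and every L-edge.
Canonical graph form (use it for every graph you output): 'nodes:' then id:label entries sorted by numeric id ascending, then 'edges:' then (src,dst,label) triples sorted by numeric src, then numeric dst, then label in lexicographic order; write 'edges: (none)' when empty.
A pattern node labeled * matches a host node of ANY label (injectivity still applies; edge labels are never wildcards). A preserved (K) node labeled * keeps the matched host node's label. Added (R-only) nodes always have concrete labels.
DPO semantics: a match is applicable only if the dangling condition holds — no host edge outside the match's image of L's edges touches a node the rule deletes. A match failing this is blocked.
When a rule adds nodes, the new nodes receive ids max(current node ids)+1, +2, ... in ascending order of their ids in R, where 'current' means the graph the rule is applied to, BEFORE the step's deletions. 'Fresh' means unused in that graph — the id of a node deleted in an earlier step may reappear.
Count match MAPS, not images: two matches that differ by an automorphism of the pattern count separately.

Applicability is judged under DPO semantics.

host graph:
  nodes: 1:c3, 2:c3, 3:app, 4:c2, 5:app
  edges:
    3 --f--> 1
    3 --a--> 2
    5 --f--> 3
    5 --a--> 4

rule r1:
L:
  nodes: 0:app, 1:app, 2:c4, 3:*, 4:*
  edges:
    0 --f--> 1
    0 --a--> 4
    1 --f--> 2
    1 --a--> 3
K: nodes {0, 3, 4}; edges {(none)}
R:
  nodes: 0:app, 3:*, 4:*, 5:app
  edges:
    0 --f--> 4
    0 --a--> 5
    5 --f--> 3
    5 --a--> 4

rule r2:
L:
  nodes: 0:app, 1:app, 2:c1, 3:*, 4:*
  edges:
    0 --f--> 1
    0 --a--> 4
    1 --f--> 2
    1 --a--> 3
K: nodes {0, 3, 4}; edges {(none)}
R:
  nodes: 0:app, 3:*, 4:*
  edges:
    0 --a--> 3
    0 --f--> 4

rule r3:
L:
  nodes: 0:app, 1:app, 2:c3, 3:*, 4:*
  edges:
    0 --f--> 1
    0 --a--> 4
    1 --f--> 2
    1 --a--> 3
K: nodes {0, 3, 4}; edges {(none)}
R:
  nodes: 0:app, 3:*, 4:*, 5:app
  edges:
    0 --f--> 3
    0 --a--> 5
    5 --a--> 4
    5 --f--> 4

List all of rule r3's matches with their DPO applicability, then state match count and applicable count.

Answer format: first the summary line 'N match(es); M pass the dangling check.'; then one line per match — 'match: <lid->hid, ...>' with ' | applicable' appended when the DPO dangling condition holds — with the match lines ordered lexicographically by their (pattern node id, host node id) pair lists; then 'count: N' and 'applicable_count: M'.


1 match(es); 1 pass the dangling check.
match: 0->5, 1->3, 2->1, 3->2, 4->4 | applicable
count: 1
applicable_count: 1


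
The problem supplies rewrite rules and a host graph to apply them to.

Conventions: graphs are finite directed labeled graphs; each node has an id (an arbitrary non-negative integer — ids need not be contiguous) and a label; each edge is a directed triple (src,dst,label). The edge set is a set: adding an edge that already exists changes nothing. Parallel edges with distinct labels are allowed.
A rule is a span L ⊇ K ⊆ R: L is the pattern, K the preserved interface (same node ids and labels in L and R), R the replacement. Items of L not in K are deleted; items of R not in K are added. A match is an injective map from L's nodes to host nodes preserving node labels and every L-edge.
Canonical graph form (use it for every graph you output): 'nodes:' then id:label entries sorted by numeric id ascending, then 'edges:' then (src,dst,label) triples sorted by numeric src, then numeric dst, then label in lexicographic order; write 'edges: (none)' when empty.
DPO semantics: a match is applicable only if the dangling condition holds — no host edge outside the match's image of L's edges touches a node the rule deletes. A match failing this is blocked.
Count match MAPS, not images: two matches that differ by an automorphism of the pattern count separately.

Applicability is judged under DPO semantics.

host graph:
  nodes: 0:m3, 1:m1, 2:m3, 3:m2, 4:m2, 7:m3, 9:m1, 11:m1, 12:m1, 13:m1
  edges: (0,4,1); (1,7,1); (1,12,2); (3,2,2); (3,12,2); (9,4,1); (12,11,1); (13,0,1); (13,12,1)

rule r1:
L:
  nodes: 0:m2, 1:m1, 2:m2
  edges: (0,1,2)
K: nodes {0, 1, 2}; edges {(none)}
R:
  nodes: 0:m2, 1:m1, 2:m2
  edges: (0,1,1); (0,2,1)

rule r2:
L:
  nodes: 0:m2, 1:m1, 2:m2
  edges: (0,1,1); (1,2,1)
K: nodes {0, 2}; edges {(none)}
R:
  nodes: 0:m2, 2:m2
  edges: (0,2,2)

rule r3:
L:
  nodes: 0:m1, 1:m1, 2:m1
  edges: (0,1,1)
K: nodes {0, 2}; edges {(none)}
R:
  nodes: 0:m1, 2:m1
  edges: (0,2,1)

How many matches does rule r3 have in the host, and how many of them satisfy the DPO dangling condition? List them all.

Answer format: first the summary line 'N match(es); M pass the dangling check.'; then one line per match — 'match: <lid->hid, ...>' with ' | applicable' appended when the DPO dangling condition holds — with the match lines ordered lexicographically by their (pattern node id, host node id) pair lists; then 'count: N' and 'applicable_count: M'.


6 match(es); 3 pass the dangling check.
match: 0->12, 1->11, 2->1 | applicable
match: 0->12, 1->11, 2->9 | applicable
match: 0->12, 1->11, 2->13 | applicable
match: 0->13, 1->12, 2->1
match: 0->13, 1->12, 2->9
match: 0->13, 1->12, 2->11
count: 6
applicable_count: 3


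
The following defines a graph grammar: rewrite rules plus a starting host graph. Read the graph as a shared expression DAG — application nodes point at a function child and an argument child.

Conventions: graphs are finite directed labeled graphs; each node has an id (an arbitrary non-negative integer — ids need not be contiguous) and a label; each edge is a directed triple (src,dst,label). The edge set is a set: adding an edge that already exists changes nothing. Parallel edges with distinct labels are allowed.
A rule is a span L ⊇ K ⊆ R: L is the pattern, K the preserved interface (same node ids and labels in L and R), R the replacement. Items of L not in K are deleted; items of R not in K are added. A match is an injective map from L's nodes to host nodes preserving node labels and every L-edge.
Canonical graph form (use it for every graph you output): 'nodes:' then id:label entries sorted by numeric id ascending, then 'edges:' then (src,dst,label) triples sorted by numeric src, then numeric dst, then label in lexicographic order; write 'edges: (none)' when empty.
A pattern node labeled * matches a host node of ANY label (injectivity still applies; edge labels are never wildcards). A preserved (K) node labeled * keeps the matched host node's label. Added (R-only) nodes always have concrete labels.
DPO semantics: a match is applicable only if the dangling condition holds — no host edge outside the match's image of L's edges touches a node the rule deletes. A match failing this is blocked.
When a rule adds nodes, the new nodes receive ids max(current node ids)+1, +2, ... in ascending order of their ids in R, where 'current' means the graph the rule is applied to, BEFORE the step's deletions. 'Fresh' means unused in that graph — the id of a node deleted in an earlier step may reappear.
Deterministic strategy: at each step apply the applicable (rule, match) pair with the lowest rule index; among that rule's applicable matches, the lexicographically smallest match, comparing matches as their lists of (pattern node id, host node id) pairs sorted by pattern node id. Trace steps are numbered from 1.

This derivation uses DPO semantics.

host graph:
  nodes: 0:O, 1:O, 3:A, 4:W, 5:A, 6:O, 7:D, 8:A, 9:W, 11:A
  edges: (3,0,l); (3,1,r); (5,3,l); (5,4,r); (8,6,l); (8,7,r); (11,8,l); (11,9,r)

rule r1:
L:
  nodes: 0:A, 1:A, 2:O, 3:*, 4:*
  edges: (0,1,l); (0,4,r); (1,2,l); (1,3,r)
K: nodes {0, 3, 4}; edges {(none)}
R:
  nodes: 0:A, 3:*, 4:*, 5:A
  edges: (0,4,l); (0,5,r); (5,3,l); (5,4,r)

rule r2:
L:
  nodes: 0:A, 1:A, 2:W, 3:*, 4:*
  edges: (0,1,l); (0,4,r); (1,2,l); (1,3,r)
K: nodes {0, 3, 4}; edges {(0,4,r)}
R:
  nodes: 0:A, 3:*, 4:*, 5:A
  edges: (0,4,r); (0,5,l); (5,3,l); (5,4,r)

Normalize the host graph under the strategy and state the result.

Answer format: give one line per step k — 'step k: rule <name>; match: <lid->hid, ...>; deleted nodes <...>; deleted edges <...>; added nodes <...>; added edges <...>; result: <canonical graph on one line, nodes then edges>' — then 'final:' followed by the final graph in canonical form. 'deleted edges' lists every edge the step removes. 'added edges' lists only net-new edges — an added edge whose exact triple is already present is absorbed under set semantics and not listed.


step 1: rule r1; match: 0->5, 1->3, 2->0, 3->1, 4->4; deleted nodes 0, 3; deleted edges (3,0,l); (3,1,r); (5,3,l); (5,4,r); added nodes 12; added edges (5,4,l); (5,12,r); (12,1,l); (12,4,r); result: nodes: 1:O, 4:W, 5:A, 6:O, 7:D, 8:A, 9:W, 11:A, 12:A edges: (5,4,l); (5,12,r); (8,6,l); (8,7,r); (11,8,l); (11,9,r); (12,1,l); (12,4,r)
step 2: rule r1; match: 0->11, 1->8, 2->6, 3->7, 4->9; deleted nodes 6, 8; deleted edges (8,6,l); (8,7,r); (11,8,l); (11,9,r); added nodes 13; added edges (11,9,l); (11,13,r); (13,7,l); (13,9,r); result: nodes: 1:O, 4:W, 5:A, 7:D, 9:W, 11:A, 12:A, 13:A edges: (5,4,l); (5,12,r); (11,9,l); (11,13,r); (12,1,l); (12,4,r); (13,7,l); (13,9,r)
final:
nodes: 1:O, 4:W, 5:A, 7:D, 9:W, 11:A, 12:A, 13:A
edges: (5,4,l); (5,12,r); (11,9,l); (11,13,r); (12,1,l); (12,4,r); (13,7,l); (13,9,r)


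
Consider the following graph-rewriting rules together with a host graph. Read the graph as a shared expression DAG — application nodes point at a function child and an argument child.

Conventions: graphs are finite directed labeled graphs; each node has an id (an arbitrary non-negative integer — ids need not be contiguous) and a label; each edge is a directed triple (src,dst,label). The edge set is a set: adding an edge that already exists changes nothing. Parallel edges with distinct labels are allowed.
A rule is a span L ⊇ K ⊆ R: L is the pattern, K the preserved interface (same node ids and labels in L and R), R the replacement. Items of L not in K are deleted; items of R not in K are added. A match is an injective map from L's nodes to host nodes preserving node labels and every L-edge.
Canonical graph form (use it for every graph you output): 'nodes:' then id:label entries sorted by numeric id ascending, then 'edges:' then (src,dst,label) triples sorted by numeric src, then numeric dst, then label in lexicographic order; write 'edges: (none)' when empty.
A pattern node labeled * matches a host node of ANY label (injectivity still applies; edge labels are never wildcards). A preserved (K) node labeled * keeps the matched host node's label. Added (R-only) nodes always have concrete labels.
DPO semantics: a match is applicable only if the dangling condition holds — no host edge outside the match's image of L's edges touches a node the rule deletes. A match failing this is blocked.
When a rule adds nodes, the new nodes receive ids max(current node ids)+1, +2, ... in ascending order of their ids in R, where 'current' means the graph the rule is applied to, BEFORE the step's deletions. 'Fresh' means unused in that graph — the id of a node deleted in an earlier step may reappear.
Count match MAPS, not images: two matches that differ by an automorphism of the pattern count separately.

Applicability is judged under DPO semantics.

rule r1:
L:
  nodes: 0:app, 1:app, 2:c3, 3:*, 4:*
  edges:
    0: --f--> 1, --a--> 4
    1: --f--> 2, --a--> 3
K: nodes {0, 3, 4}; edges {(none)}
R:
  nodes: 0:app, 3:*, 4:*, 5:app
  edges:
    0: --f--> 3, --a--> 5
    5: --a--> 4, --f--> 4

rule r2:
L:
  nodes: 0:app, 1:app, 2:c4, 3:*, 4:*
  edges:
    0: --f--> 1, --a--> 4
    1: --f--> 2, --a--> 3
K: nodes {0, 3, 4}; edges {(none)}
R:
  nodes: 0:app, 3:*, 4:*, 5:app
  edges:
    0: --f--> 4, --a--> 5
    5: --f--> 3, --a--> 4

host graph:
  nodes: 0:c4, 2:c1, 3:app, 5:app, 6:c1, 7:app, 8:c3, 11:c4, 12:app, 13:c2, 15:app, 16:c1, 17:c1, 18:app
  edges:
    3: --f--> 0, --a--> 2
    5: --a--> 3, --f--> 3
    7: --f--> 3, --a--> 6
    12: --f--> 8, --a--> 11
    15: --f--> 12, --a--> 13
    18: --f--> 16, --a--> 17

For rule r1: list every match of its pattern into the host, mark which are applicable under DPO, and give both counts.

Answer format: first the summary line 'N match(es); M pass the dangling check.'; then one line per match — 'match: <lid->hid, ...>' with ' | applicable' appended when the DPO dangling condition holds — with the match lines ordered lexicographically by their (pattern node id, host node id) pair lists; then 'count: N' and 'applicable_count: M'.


1 match(es); 1 pass the dangling check.
match: 0->15, 1->12, 2->8, 3->11, 4->13 | applicable
count: 1
applicable_count: 1


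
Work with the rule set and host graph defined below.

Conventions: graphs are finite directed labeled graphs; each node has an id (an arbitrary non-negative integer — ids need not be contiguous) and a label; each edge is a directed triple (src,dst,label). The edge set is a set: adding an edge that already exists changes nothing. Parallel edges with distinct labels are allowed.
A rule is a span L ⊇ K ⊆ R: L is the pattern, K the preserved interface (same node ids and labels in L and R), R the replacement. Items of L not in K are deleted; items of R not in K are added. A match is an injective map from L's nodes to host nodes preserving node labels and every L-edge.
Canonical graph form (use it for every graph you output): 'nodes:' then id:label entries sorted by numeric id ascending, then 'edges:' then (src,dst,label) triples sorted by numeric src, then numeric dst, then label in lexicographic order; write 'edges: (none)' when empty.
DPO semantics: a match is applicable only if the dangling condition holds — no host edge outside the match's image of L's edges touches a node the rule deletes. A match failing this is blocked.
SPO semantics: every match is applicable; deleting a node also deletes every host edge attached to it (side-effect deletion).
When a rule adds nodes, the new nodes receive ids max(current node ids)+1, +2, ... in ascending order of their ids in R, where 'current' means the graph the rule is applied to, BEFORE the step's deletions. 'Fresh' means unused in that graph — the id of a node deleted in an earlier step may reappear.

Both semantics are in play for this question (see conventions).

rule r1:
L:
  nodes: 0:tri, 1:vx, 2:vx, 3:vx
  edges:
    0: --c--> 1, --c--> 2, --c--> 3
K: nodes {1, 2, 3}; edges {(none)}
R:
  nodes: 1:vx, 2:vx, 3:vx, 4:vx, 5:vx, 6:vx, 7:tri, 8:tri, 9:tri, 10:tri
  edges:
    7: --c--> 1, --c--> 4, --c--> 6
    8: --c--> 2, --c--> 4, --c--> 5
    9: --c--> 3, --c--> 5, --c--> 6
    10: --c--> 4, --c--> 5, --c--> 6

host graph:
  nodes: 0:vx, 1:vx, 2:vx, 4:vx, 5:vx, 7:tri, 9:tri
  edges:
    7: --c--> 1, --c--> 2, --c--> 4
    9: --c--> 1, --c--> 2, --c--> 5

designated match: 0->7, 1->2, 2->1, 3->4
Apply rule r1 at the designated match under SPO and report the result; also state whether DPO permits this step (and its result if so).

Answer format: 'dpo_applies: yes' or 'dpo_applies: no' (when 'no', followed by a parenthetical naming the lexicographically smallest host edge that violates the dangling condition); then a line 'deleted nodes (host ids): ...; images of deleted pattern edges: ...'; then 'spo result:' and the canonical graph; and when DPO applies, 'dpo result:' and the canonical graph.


dpo_applies: yes
deleted nodes (host ids): 7; images of deleted pattern edges: (7,1,c); (7,2,c); (7,4,c)
spo result:
nodes: 0:vx, 1:vx, 2:vx, 4:vx, 5:vx, 9:tri, 10:vx, 11:vx, 12:vx, 13:tri, 14:tri, 15:tri, 16:tri
edges: (9,1,c); (9,2,c); (9,5,c); (13,2,c); (13,10,c); (13,12,c); (14,1,c); (14,10,c); (14,11,c); (15,4,c); (15,11,c); (15,12,c); (16,10,c); (16,11,c); (16,12,c)
dpo result:
nodes: 0:vx, 1:vx, 2:vx, 4:vx, 5:vx, 9:tri, 10:vx, 11:vx, 12:vx, 13:tri, 14:tri, 15:tri, 16:tri
edges: (9,1,c); (9,2,c); (9,5,c); (13,2,c); (13,10,c); (13,12,c); (14,1,c); (14,10,c); (14,11,c); (15,4,c); (15,11,c); (15,12,c); (16,10,c); (16,11,c); (16,12,c)


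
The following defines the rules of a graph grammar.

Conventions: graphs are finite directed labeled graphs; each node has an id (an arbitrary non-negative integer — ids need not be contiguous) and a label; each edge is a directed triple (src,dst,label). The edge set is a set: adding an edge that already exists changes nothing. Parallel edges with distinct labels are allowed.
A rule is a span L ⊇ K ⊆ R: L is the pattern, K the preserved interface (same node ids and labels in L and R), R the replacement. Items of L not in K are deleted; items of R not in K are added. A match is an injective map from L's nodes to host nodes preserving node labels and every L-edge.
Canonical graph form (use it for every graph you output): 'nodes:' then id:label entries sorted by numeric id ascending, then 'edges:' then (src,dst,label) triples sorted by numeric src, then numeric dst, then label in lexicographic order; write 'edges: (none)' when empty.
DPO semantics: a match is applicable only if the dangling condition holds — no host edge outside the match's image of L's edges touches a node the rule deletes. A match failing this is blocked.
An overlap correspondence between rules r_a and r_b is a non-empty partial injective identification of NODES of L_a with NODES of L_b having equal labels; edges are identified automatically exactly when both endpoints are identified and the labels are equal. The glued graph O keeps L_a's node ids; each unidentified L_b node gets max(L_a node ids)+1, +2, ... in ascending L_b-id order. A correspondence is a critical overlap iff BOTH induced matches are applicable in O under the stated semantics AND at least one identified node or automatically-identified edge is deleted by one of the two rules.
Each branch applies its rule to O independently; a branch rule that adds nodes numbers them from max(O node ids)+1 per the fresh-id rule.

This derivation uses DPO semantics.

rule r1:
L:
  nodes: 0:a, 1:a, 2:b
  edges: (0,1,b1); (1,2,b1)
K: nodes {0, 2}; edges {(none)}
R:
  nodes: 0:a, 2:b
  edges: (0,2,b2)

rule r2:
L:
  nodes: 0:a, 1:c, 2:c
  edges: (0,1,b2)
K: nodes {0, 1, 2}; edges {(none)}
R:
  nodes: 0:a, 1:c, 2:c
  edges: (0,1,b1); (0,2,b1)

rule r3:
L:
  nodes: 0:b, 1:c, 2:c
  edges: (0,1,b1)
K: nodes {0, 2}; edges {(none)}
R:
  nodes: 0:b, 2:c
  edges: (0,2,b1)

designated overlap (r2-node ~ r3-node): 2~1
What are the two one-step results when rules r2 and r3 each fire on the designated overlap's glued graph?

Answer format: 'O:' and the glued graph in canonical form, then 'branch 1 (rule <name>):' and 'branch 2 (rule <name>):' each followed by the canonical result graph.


O:
nodes: 0:a, 1:c, 2:c, 3:b, 4:c
edges: (0,1,b2); (3,2,b1)
branch 1 (rule r2):
nodes: 0:a, 1:c, 2:c, 3:b, 4:c
edges: (0,1,b1); (0,2,b1); (3,2,b1)
branch 2 (rule r3):
nodes: 0:a, 1:c, 3:b, 4:c
edges: (0,1,b2); (3,4,b1)


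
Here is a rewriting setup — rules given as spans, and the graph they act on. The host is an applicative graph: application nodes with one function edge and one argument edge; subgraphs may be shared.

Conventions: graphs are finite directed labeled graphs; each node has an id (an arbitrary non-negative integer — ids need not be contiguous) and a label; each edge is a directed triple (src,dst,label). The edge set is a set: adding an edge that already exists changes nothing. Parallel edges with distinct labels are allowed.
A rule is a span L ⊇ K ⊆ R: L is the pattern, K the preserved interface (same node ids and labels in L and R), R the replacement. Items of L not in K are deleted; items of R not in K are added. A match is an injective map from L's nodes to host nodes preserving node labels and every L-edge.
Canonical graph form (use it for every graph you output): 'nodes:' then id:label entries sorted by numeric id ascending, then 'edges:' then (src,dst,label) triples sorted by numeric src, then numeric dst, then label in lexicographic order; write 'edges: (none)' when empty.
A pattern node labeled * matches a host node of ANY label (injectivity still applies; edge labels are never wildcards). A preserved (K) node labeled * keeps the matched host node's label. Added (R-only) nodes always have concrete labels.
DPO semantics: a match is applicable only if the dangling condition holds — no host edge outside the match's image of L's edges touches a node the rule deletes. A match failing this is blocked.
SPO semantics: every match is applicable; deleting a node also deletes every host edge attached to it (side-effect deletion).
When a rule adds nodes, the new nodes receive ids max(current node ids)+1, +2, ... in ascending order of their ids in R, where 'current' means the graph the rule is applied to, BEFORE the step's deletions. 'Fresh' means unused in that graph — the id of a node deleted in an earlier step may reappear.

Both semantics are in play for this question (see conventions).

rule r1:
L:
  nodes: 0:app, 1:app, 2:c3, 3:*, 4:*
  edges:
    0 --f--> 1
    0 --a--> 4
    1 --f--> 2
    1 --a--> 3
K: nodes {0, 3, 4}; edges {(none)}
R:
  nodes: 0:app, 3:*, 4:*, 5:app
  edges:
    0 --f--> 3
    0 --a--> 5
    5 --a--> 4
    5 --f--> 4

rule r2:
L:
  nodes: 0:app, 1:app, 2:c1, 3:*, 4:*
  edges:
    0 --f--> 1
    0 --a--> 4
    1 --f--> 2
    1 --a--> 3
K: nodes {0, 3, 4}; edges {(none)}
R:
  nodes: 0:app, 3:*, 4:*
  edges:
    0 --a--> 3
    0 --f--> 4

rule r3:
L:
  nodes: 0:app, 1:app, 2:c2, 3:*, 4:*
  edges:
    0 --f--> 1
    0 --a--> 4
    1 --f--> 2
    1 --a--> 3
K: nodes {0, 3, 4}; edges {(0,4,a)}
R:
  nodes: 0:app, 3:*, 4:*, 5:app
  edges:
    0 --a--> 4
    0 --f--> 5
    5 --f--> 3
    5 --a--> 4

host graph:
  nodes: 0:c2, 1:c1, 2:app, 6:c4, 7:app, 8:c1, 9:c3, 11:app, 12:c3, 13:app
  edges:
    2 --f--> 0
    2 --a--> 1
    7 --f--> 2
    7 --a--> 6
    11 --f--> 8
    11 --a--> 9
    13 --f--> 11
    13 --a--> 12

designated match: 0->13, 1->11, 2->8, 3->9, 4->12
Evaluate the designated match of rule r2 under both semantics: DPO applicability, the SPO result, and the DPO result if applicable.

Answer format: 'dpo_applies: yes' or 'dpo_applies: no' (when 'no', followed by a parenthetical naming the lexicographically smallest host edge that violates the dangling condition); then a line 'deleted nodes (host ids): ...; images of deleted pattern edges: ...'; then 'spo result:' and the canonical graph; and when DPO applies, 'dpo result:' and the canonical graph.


dpo_applies: yes
deleted nodes (host ids): 8, 11; images of deleted pattern edges: (11,8,f); (11,9,a); (13,11,f); (13,12,a)
spo result:
nodes: 0:c2, 1:c1, 2:app, 6:c4, 7:app, 9:c3, 12:c3, 13:app
edges: (2,0,f); (2,1,a); (7,2,f); (7,6,a); (13,9,a); (13,12,f)
dpo result:
nodes: 0:c2, 1:c1, 2:app, 6:c4, 7:app, 9:c3, 12:c3, 13:app
edges: (2,0,f); (2,1,a); (7,2,f); (7,6,a); (13,9,a); (13,12,f)


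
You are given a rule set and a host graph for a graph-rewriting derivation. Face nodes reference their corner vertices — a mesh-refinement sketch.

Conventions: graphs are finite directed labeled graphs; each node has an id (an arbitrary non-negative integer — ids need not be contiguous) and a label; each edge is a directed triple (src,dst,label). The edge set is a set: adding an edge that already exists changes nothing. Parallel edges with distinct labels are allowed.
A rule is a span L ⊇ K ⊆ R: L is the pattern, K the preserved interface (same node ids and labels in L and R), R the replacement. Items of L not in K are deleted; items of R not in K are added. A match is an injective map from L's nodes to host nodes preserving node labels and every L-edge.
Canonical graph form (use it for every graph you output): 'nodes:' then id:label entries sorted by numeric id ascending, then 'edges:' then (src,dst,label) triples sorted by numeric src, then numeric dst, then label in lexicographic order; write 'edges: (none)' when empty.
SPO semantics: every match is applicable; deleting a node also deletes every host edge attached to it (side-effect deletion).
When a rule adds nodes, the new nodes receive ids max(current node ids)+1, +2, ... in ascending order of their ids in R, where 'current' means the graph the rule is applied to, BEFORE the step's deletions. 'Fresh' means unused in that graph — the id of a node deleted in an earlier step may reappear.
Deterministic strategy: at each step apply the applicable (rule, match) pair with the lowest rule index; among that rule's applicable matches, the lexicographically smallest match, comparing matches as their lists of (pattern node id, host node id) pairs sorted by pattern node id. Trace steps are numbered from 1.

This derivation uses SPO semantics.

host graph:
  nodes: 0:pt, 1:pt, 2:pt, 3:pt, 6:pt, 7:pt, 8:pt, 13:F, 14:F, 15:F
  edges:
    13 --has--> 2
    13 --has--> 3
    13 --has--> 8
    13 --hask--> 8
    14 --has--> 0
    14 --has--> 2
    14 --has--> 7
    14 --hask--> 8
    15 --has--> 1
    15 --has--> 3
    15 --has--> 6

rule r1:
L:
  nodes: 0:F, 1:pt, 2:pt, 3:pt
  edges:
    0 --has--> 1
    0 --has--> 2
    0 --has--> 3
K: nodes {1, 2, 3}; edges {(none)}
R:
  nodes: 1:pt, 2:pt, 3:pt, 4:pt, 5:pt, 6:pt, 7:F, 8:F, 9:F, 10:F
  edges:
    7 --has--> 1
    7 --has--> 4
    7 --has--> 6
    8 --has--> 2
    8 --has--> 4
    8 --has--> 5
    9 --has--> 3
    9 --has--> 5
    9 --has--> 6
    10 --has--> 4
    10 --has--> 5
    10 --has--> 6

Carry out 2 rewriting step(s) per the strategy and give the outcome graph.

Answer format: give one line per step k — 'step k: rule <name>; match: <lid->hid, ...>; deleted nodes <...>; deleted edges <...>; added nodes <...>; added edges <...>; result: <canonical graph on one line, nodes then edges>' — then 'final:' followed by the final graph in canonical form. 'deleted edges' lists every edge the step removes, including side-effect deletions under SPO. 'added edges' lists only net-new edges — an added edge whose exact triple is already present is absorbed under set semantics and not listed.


step 1: rule r1; match: 0->13, 1->2, 2->3, 3->8; deleted nodes 13; deleted edges (13,2,has); (13,3,has); (13,8,has); (13,8,hask); added nodes 16, 17, 18, 19, 20, 21, 22; added edges (19,2,has); (19,16,has); (19,18,has); (20,3,has); (20,16,has); (20,17,has); (21,8,has); (21,17,has); (21,18,has); (22,16,has); (22,17,has); (22,18,has); result: nodes: 0:pt, 1:pt, 2:pt, 3:pt, 6:pt, 7:pt, 8:pt, 14:F, 15:F, 16:pt, 17:pt, 18:pt, 19:F, 20:F, 21:F, 22:F edges: (14,0,has); (14,2,has); (14,7,has); (14,8,hask); (15,1,has); (15,3,has); (15,6,has); (19,2,has); (19,16,has); (19,18,has); (20,3,has); (20,16,has); (20,17,has); (21,8,has); (21,17,has); (21,18,has); (22,16,has); (22,17,has); (22,18,has)
step 2: rule r1; match: 0->14, 1->0, 2->2, 3->7; deleted nodes 14; deleted edges (14,0,has); (14,2,has); (14,7,has); (14,8,hask); added nodes 23, 24, 25, 26, 27, 28, 29; added edges (26,0,has); (26,23,has); (26,25,has); (27,2,has); (27,23,has); (27,24,has); (28,7,has); (28,24,has); (28,25,has); (29,23,has); (29,24,has); (29,25,has); result: nodes: 0:pt, 1:pt, 2:pt, 3:pt, 6:pt, 7:pt, 8:pt, 15:F, 16:pt, 17:pt, 18:pt, 19:F, 20:F, 21:F, 22:F, 23:pt, 24:pt, 25:pt, 26:F, 27:F, 28:F, 29:F edges: (15,1,has); (15,3,has); (15,6,has); (19,2,has); (19,16,has); (19,18,has); (20,3,has); (20,16,has); (20,17,has); (21,8,has); (21,17,has); (21,18,has); (22,16,has); (22,17,has); (22,18,has); (26,0,has); (26,23,has); (26,25,has); (27,2,has); (27,23,has); (27,24,has); (28,7,has); (28,24,has); (28,25,has); (29,23,has); (29,24,has); (29,25,has)
final:
nodes: 0:pt, 1:pt, 2:pt, 3:pt, 6:pt, 7:pt, 8:pt, 15:F, 16:pt, 17:pt, 18:pt, 19:F, 20:F, 21:F, 22:F, 23:pt, 24:pt, 25:pt, 26:F, 27:F, 28:F, 29:F
edges: (15,1,has); (15,3,has); (15,6,has); (19,2,has); (19,16,has); (19,18,has); (20,3,has); (20,16,has); (20,17,has); (21,8,has); (21,17,has); (21,18,has); (22,16,has); (22,17,has); (22,18,has); (26,0,has); (26,23,has); (26,25,has); (27,2,has); (27,23,has); (27,24,has); (28,7,has); (28,24,has); (28,25,has); (29,23,has); (29,24,has); (29,25,has)


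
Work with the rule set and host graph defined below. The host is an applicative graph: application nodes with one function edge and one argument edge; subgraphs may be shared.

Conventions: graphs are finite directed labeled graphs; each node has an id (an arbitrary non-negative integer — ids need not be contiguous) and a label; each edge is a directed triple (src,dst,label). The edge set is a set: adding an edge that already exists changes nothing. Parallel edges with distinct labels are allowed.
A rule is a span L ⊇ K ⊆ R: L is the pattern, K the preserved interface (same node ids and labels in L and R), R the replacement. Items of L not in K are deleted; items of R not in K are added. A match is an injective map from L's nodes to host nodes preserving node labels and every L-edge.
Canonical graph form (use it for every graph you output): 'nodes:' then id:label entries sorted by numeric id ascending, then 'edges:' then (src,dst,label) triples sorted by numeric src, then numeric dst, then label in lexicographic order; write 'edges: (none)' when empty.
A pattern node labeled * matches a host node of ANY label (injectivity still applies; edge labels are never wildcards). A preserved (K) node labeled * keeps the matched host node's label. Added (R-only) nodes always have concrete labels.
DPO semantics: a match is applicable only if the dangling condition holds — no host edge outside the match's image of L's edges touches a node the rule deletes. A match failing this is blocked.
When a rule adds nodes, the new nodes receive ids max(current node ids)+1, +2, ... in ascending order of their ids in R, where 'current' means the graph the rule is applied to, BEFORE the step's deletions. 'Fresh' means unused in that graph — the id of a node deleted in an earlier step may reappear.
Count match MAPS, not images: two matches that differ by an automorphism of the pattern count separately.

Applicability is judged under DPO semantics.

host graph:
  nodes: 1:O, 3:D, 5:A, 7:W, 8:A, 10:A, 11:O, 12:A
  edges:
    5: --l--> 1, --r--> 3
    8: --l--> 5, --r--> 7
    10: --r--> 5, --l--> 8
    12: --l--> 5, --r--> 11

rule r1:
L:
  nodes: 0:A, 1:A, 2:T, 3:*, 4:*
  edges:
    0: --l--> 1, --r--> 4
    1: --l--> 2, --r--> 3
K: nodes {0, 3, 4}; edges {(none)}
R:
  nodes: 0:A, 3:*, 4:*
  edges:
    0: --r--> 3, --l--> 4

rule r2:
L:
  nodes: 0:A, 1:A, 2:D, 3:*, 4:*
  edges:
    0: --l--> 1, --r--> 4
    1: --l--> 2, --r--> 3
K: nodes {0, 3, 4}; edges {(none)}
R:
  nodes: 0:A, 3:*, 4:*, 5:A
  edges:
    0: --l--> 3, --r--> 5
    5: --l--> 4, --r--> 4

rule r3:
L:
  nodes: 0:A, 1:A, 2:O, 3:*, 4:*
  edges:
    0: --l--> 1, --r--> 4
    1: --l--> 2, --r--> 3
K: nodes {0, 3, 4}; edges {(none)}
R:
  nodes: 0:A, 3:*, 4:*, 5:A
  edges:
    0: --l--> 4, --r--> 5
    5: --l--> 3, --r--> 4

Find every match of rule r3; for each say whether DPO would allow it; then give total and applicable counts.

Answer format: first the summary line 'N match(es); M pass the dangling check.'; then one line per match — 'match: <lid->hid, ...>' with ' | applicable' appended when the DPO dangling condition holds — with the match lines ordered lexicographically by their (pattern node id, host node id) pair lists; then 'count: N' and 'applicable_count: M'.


2 match(es); 0 pass the dangling check.
match: 0->8, 1->5, 2->1, 3->3, 4->7
match: 0->12, 1->5, 2->1, 3->3, 4->11
count: 2
applicable_count: 0
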